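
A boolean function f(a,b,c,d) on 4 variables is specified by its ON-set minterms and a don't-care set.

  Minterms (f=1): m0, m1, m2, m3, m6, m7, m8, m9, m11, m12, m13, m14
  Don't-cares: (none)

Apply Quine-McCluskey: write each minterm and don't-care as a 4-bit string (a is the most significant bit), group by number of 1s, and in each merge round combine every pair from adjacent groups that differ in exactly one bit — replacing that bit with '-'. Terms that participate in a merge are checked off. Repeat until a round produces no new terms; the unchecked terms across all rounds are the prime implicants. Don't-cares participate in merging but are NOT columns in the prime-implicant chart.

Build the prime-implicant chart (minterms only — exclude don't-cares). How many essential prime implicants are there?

size-2^0 implicants → 0000(✓)  0001(✓)  0010(✓)  0011(✓)  0110(✓)  0111(✓)  1000(✓)  1001(✓)  1011(✓)  1100(✓)  1101(✓)  1110(✓)
size-2^1 implicants → -000(✓)  -001(✓)  -011(✓)  -110  0-10(✓)  0-11(✓)  00-0(✓)  00-1(✓)  000-(✓)  001-(✓)  011-(✓)  1-00(✓)  1-01(✓)  10-1(✓)  100-(✓)  11-0  110-(✓)
size-2^2 implicants → -0-1  -00-  0-1-  00--  1-0-
Unchecked terms (primes): -0-1, -00-, -110, 0-1-, 00--, 1-0-, 11-0
Minterm coverage:
  m0 ⊆ -00-,00--
  m1 ⊆ -0-1,-00-,00--
  m2 ⊆ 0-1-,00--
  m3 ⊆ -0-1,0-1-,00--
  m6 ⊆ -110,0-1-
  m7 ⊆ 0-1- [E]
  m8 ⊆ -00-,1-0-
  m9 ⊆ -0-1,-00-,1-0-
  m11 ⊆ -0-1 [E]
  m12 ⊆ 1-0-,11-0
  m13 ⊆ 1-0- [E]
  m14 ⊆ -110,11-0
E = {-0-1, 0-1-, 1-0-}

3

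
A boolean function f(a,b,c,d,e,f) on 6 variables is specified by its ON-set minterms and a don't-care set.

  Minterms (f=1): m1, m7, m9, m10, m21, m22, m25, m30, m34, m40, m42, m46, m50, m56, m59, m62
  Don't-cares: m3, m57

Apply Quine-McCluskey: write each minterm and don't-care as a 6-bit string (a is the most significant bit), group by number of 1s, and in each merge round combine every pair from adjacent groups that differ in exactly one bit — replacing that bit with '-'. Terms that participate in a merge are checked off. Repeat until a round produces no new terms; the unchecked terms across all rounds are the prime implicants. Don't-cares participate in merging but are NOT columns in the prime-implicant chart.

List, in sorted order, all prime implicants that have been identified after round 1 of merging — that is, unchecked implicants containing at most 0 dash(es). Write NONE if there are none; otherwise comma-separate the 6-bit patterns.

size-2^0 implicants → 000001(✓)  000011(✓)  000111(✓)  001001(✓)  001010(✓)  010101  010110(✓)  011001(✓)  011110(✓)  100010(✓)  101000(✓)  101010(✓)  101110(✓)  110010(✓)  111000(✓)  111001(✓)  111011(✓)  111110(✓)
size-2^1 implicants → -01010  -11001  -11110  0-1001  00-001  000-11  0000-1  01-110  1-0010  1-1000  1-1110  10-010  101-10  1010-0  1110-1  11100-
Unchecked terms (primes): -01010, -11001, -11110, 0-1001, 00-001, 000-11, 0000-1, 01-110, 010101, 1-0010, 1-1000, 1-1110, 10-010, 101-10, 1010-0, 1110-1, 11100-

010101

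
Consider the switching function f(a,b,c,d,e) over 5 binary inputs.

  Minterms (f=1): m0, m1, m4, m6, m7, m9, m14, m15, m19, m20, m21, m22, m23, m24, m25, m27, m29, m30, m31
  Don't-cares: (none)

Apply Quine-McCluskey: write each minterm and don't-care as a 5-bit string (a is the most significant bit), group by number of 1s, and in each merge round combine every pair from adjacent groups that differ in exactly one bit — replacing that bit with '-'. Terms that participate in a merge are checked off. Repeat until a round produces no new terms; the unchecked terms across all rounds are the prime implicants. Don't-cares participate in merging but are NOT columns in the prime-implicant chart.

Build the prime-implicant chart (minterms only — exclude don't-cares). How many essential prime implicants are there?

3

[col 0] 00000*, 00001*, 00100*, 00110*, 00111*, 01001*, 01110*, 01111*, 10011*, 10100*, 10101*, 10110*, 10111*, 11000*, 11001*, 11011*, 11101*, 11110*, 11111*
[col 1] -0100*, -0110*, -0111*, -1001, -1110*, -1111*, 0-001, 0-110*, 0-111*, 00-00, 0000-, 001-0*, 0011-*, 0111-*, 1-011*, 1-101*, 1-110*, 1-111*, 10-11*, 101-0*, 101-1*, 1010-*, 1011-*, 11-01*, 11-11*, 110-1*, 1100-, 111-1*, 1111-*
[col 2] --110*, --111*, -01-0, -011-*, -111-*, 0-11-*, 1--11, 1-1-1, 1-11-*, 101--, 11--1
[col 3] --11-
Prime implicants: --11-, -01-0, -1001, 0-001, 00-00, 0000-, 1--11, 1-1-1, 101--, 11--1, 1100-
PI chart (minterm → PIs covering it):
  0 | 00-00,0000-
  1 | 0-001,0000-
  4 | -01-0,00-00
  6 | --11-,-01-0
  7 | --11-  (sole → essential)
  9 | -1001,0-001
  14 | --11-  (sole → essential)
  15 | --11-  (sole → essential)
  19 | 1--11  (sole → essential)
  20 | -01-0,101--
  21 | 1-1-1,101--
  22 | --11-,-01-0,101--
  23 | --11-,1--11,1-1-1,101--
  24 | 1100-  (sole → essential)
  25 | -1001,11--1,1100-
  27 | 1--11,11--1
  29 | 1-1-1,11--1
  30 | --11-  (sole → essential)
  31 | --11-,1--11,1-1-1,11--1
Essential prime implicants: --11-, 1--11, 1100-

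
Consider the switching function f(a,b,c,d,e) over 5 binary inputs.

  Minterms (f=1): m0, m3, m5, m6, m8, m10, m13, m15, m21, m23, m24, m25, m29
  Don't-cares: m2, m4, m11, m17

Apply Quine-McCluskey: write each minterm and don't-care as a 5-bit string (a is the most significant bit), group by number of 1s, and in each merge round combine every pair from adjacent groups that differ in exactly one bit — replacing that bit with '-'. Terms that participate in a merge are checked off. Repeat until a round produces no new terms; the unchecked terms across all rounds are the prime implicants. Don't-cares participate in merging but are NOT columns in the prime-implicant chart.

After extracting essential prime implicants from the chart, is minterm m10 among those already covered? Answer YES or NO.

YES

Round 0: 00000✓ 00010✓ 00011✓ 00100✓ 00101✓ 00110✓ 01000✓ 01010✓ 01011✓ 01101✓ 01111✓ 10001✓ 10101✓ 10111✓ 11000✓ 11001✓ 11101✓
Round 1: -0101✓ -1000 -1101✓ 0-000✓ 0-010✓ 0-011✓ 0-101✓ 00-00✓ 00-10✓ 000-0✓ 0001-✓ 001-0✓ 0010- 01-11 010-0✓ 0101-✓ 011-1 1-001✓ 1-101✓ 10-01✓ 101-1 11-01✓ 1100-
Round 2: --101 0-0-0 0-01- 00--0 1--01
PIs = {--101, -1000, 0-0-0, 0-01-, 00--0, 0010-, 01-11, 011-1, 1--01, 101-1, 1100-}
Coverage chart:
  m0: 0-0-0,00--0
  m3: 0-01- ←essential
  m5: --101,0010-
  m6: 00--0 ←essential
  m8: -1000,0-0-0
  m10: 0-0-0,0-01-
  m13: --101,011-1
  m15: 01-11,011-1
  m21: --101,1--01,101-1
  m23: 101-1 ←essential
  m24: -1000,1100-
  m25: 1--01,1100-
  m29: --101,1--01
Essential: 0-01-, 00--0, 101-1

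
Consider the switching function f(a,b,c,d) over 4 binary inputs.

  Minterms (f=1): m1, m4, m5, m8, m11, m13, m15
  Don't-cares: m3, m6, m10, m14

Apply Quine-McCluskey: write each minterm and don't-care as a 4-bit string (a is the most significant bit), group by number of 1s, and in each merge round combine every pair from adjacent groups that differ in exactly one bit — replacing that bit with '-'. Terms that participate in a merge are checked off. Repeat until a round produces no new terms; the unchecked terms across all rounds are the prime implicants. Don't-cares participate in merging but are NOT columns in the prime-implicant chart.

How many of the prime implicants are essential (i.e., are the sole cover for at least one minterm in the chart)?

1

[col 0] 0001*, 0011*, 0100*, 0101*, 0110*, 1000*, 1010*, 1011*, 1101*, 1110*, 1111*
[col 1] -011, -101, -110, 0-01, 00-1, 01-0, 010-, 1-10*, 1-11*, 10-0, 101-*, 11-1, 111-*
[col 2] 1-1-
Prime implicants: -011, -101, -110, 0-01, 00-1, 01-0, 010-, 1-1-, 10-0, 11-1
PI chart (minterm → PIs covering it):
  1 | 0-01,00-1
  4 | 01-0,010-
  5 | -101,0-01,010-
  8 | 10-0  (sole → essential)
  11 | -011,1-1-
  13 | -101,11-1
  15 | 1-1-,11-1
Essential prime implicants: 10-0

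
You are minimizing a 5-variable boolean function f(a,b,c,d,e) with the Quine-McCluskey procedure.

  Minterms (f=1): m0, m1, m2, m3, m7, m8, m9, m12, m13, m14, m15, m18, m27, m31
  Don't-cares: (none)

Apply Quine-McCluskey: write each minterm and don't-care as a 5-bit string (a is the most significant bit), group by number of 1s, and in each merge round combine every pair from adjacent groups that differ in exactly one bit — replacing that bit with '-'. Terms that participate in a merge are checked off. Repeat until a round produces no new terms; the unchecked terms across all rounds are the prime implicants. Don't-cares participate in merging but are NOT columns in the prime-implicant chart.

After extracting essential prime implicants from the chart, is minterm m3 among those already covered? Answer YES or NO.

NO

Round 0: 00000✓ 00001✓ 00010✓ 00011✓ 00111✓ 01000✓ 01001✓ 01100✓ 01101✓ 01110✓ 01111✓ 10010✓ 11011✓ 11111✓
Round 1: -0010 -1111 0-000✓ 0-001✓ 0-111 00-11 000-0✓ 000-1✓ 0000-✓ 0001-✓ 01-00✓ 01-01✓ 0100-✓ 011-0✓ 011-1✓ 0110-✓ 0111-✓ 11-11
Round 2: 0-00- 000-- 01-0- 011--
PIs = {-0010, -1111, 0-00-, 0-111, 00-11, 000--, 01-0-, 011--, 11-11}
Coverage chart:
  m0: 0-00-,000--
  m1: 0-00-,000--
  m2: -0010,000--
  m3: 00-11,000--
  m7: 0-111,00-11
  m8: 0-00-,01-0-
  m9: 0-00-,01-0-
  m12: 01-0-,011--
  m13: 01-0-,011--
  m14: 011-- ←essential
  m15: -1111,0-111,011--
  m18: -0010 ←essential
  m27: 11-11 ←essential
  m31: -1111,11-11
Essential: -0010, 011--, 11-11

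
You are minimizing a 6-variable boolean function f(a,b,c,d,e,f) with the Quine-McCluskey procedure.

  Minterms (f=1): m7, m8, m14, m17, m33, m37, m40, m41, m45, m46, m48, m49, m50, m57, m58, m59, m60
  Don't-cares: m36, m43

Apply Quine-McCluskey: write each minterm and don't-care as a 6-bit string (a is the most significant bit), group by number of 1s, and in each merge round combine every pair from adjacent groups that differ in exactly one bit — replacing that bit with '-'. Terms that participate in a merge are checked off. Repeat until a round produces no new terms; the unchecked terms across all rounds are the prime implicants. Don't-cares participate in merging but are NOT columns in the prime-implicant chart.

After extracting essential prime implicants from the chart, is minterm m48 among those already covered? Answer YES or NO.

[col 0] 000111, 001000*, 001110*, 010001*, 100001*, 100100*, 100101*, 101000*, 101001*, 101011*, 101101*, 101110*, 110000*, 110001*, 110010*, 111001*, 111010*, 111011*, 111100
[col 1] -01000, -01110, -10001, 1-0001*, 1-1001*, 1-1011*, 10-001*, 10-101*, 100-01*, 10010-, 101-01*, 1010-1*, 10100-, 11-001*, 11-010, 1100-0, 11000-, 1110-1*, 11101-
[col 2] 1--001, 1-10-1, 10--01
Prime implicants: -01000, -01110, -10001, 000111, 1--001, 1-10-1, 10--01, 10010-, 10100-, 11-010, 1100-0, 11000-, 11101-, 111100
PI chart (minterm → PIs covering it):
  7 | 000111  (sole → essential)
  8 | -01000  (sole → essential)
  14 | -01110  (sole → essential)
  17 | -10001  (sole → essential)
  33 | 1--001,10--01
  37 | 10--01,10010-
  40 | -01000,10100-
  41 | 1--001,1-10-1,10--01,10100-
  45 | 10--01  (sole → essential)
  46 | -01110  (sole → essential)
  48 | 1100-0,11000-
  49 | -10001,1--001,11000-
  50 | 11-010,1100-0
  57 | 1--001,1-10-1
  58 | 11-010,11101-
  59 | 1-10-1,11101-
  60 | 111100  (sole → essential)
Essential prime implicants: -01000, -01110, -10001, 000111, 10--01, 111100

NO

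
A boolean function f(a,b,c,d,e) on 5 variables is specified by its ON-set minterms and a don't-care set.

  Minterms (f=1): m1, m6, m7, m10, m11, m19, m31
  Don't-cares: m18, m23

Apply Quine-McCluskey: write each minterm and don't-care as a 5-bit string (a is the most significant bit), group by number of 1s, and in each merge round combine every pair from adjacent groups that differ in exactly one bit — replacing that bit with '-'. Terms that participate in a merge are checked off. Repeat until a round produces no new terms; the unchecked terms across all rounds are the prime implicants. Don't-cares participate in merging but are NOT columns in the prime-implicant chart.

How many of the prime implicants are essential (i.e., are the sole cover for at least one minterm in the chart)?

size-2^0 implicants → 00001  00110(✓)  00111(✓)  01010(✓)  01011(✓)  10010(✓)  10011(✓)  10111(✓)  11111(✓)
size-2^1 implicants → -0111  0011-  0101-  1-111  10-11  1001-
Unchecked terms (primes): -0111, 00001, 0011-, 0101-, 1-111, 10-11, 1001-
Minterm coverage:
  m1 ⊆ 00001 [E]
  m6 ⊆ 0011- [E]
  m7 ⊆ -0111,0011-
  m10 ⊆ 0101- [E]
  m11 ⊆ 0101- [E]
  m19 ⊆ 10-11,1001-
  m31 ⊆ 1-111 [E]
E = {00001, 0011-, 0101-, 1-111}

4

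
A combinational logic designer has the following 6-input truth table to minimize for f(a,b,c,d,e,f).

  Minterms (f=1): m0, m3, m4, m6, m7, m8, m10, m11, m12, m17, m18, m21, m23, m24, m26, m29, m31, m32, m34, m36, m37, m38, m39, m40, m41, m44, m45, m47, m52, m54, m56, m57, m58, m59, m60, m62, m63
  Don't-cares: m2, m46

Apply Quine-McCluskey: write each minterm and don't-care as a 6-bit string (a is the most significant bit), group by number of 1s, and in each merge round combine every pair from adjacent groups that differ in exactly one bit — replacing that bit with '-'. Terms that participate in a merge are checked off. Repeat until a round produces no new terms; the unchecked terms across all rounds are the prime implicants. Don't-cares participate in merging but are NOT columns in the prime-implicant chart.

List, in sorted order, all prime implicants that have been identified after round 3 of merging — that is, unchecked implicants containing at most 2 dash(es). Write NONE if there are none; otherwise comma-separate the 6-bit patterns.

--1000, -0011-, -110-0, -11111, 0--010, 0-0111, 0-10-0, 00-0-0, 00-01-, 000-1-, 01-1-1, 010-01, 1-1-00, 1-100-, 1-111-, 101-0-, 111--0, 111-1-, 1110--

Round 0: 000000✓ 000010✓ 000011✓ 000100✓ 000110✓ 000111✓ 001000✓ 001010✓ 001011✓ 001100✓ 010001✓ 010010✓ 010101✓ 010111✓ 011000✓ 011010✓ 011101✓ 011111✓ 100000✓ 100010✓ 100100✓ 100101✓ 100110✓ 100111✓ 101000✓ 101001✓ 101100✓ 101101✓ 101110✓ 101111✓ 110100✓ 110110✓ 111000✓ 111001✓ 111010✓ 111011✓ 111100✓ 111110✓ 111111✓
Round 1: -00000✓ -00010✓ -00100✓ -00110✓ -00111✓ -01000✓ -01100✓ -11000✓ -11010✓ -11111 0-0010✓ 0-0111 0-1000✓ 0-1010✓ 00-000✓ 00-010✓ 00-011✓ 00-100✓ 000-00✓ 000-10✓ 000-11✓ 0000-0✓ 00001-✓ 0001-0✓ 00011-✓ 001-00✓ 0010-0✓ 00101-✓ 01-010✓ 01-101✓ 01-111✓ 010-01 0101-1✓ 0110-0✓ 0111-1✓ 1-0100✓ 1-0110✓ 1-1000✓ 1-1001✓ 1-1100✓ 1-1110✓ 1-1111✓ 10-000✓ 10-100✓ 10-101✓ 10-110✓ 10-111✓ 100-00✓ 100-10✓ 1000-0✓ 1001-0✓ 1001-1✓ 10010-✓ 10011-✓ 101-00✓ 101-01✓ 10100-✓ 1011-0✓ 1011-1✓ 10110-✓ 10111-✓ 11-100✓ 11-110✓ 1101-0✓ 111-00✓ 111-10✓ 111-11✓ 1110-0✓ 1110-1✓ 11100-✓ 11101-✓ 1111-0✓ 11111-✓
Round 2: --1000 -0-000✓ -0-100✓ -00-00✓ -00-10✓ -000-0✓ -001-0✓ -0011- -01-00✓ -110-0 0--010 0-10-0 00--00✓ 00-0-0 00-01- 000--0✓ 000-1- 01-1-1 1--100✓ 1--110✓ 1-01-0✓ 1-1-00 1-100- 1-11-0✓ 1-111- 10--00✓ 10-1-0✓ 10-1-1✓ 10-10-✓ 10-11-✓ 100--0✓ 1001--✓ 101-0- 1011--✓ 11-1-0✓ 111--0 111-1- 1110--
Round 3: -0--00 -00--0 1--1-0 10-1--
PIs = {--1000, -0--00, -00--0, -0011-, -110-0, -11111, 0--010, 0-0111, 0-10-0, 00-0-0, 00-01-, 000-1-, 01-1-1, 010-01, 1--1-0, 1-1-00, 1-100-, 1-111-, 10-1--, 101-0-, 111--0, 111-1-, 1110--}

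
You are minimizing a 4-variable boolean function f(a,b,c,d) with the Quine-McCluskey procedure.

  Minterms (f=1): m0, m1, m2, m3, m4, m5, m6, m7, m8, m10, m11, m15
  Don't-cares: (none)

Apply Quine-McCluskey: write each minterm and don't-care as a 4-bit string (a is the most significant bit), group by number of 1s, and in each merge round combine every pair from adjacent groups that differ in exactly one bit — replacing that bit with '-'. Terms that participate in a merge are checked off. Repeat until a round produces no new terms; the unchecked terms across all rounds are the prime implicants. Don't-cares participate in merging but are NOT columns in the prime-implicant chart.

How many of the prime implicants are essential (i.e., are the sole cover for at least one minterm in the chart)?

size-2^0 implicants → 0000(✓)  0001(✓)  0010(✓)  0011(✓)  0100(✓)  0101(✓)  0110(✓)  0111(✓)  1000(✓)  1010(✓)  1011(✓)  1111(✓)
size-2^1 implicants → -000(✓)  -010(✓)  -011(✓)  -111(✓)  0-00(✓)  0-01(✓)  0-10(✓)  0-11(✓)  00-0(✓)  00-1(✓)  000-(✓)  001-(✓)  01-0(✓)  01-1(✓)  010-(✓)  011-(✓)  1-11(✓)  10-0(✓)  101-(✓)
size-2^2 implicants → --11  -0-0  -01-  0--0(✓)  0--1(✓)  0-0-(✓)  0-1-(✓)  00--(✓)  01--(✓)
size-2^3 implicants → 0---
Unchecked terms (primes): --11, -0-0, -01-, 0---
Minterm coverage:
  m0 ⊆ -0-0,0---
  m1 ⊆ 0--- [E]
  m2 ⊆ -0-0,-01-,0---
  m3 ⊆ --11,-01-,0---
  m4 ⊆ 0--- [E]
  m5 ⊆ 0--- [E]
  m6 ⊆ 0--- [E]
  m7 ⊆ --11,0---
  m8 ⊆ -0-0 [E]
  m10 ⊆ -0-0,-01-
  m11 ⊆ --11,-01-
  m15 ⊆ --11 [E]
E = {--11, -0-0, 0---}

3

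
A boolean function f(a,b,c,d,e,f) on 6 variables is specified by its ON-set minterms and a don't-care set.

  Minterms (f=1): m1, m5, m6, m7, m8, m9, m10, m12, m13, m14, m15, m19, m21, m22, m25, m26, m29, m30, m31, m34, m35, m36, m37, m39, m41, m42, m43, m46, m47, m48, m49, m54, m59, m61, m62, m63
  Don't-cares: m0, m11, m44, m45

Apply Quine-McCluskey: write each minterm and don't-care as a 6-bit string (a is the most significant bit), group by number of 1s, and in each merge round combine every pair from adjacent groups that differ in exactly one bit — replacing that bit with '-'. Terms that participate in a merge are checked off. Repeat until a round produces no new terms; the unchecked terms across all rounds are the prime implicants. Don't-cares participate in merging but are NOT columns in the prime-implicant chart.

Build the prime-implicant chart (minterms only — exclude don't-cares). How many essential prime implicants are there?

11

[col 0] 000000*, 000001*, 000101*, 000110*, 000111*, 001000*, 001001*, 001010*, 001011*, 001100*, 001101*, 001110*, 001111*, 010011, 010101*, 010110*, 011001*, 011010*, 011101*, 011110*, 011111*, 100010*, 100011*, 100100*, 100101*, 100111*, 101001*, 101010*, 101011*, 101100*, 101101*, 101110*, 101111*, 110000*, 110001*, 110110*, 111011*, 111101*, 111110*, 111111*
[col 1] -00101*, -00111*, -01001*, -01010*, -01011*, -01100*, -01101*, -01110*, -01111*, -10110*, -11101*, -11110*, -11111*, 0-0101*, 0-0110*, 0-1001*, 0-1010*, 0-1101*, 0-1110*, 0-1111*, 00-000*, 00-001*, 00-101*, 00-110*, 00-111*, 000-01*, 00000-*, 0001-1*, 00011-*, 001-00*, 001-01*, 001-10*, 001-11*, 0010-0*, 0010-1*, 00100-*, 00101-*, 0011-0*, 0011-1*, 00110-*, 00111-*, 01-101*, 01-110*, 011-01*, 011-10*, 0111-1*, 01111-*, 1-1011*, 1-1101*, 1-1110*, 1-1111*, 10-010*, 10-011*, 10-100*, 10-101*, 10-111*, 100-11*, 10001-*, 1001-1*, 10010-*, 101-01*, 101-10*, 101-11*, 1010-1*, 10101-*, 1011-0*, 1011-1*, 10110-*, 10111-*, 11-110*, 11000-, 111-11*, 1111-1*, 11111-*
[col 2] --1101*, --1110*, --1111*, -0-101*, -0-111*, -001-1*, -01-01*, -01-10*, -01-11*, -010-1*, -0101-*, -011-0*, -011-1*, -0110-*, -0111-*, -1-110, -111-1*, -1111-*, 0--101, 0--110, 0-1-01, 0-1-10, 0-11-1*, 0-111-*, 00--01, 00-00-, 00-1-1*, 00-11-, 001--0*, 001--1*, 001-0-*, 001-1-*, 0010--*, 0011--*, 1-1-11, 1-11-1*, 1-111-*, 10--11, 10-01-, 10-1-1*, 10-10-, 101--1*, 101-1-*, 1011--*
[col 3] --11-1, --111-, -0-1-1, -01--1, -01-1-, -011--, 001---
Prime implicants: --11-1, --111-, -0-1-1, -01--1, -01-1-, -011--, -1-110, 0--101, 0--110, 0-1-01, 0-1-10, 00--01, 00-00-, 00-11-, 001---, 010011, 1-1-11, 10--11, 10-01-, 10-10-, 11000-
PI chart (minterm → PIs covering it):
  1 | 00--01,00-00-
  5 | -0-1-1,0--101,00--01
  6 | 0--110,00-11-
  7 | -0-1-1,00-11-
  8 | 00-00-,001---
  9 | -01--1,0-1-01,00--01,00-00-,001---
  10 | -01-1-,0-1-10,001---
  12 | -011--,001---
  13 | --11-1,-0-1-1,-01--1,-011--,0--101,0-1-01,00--01,001---
  14 | --111-,-01-1-,-011--,0--110,0-1-10,00-11-,001---
  15 | --11-1,--111-,-0-1-1,-01--1,-01-1-,-011--,00-11-,001---
  19 | 010011  (sole → essential)
  21 | 0--101  (sole → essential)
  22 | -1-110,0--110
  25 | 0-1-01  (sole → essential)
  26 | 0-1-10  (sole → essential)
  29 | --11-1,0--101,0-1-01
  30 | --111-,-1-110,0--110,0-1-10
  31 | --11-1,--111-
  34 | 10-01-  (sole → essential)
  35 | 10--11,10-01-
  36 | 10-10-  (sole → essential)
  37 | -0-1-1,10-10-
  39 | -0-1-1,10--11
  41 | -01--1  (sole → essential)
  42 | -01-1-,10-01-
  43 | -01--1,-01-1-,1-1-11,10--11,10-01-
  46 | --111-,-01-1-,-011--
  47 | --11-1,--111-,-0-1-1,-01--1,-01-1-,-011--,1-1-11,10--11
  48 | 11000-  (sole → essential)
  49 | 11000-  (sole → essential)
  54 | -1-110  (sole → essential)
  59 | 1-1-11  (sole → essential)
  61 | --11-1  (sole → essential)
  62 | --111-,-1-110
  63 | --11-1,--111-,1-1-11
Essential prime implicants: --11-1, -01--1, -1-110, 0--101, 0-1-01, 0-1-10, 010011, 1-1-11, 10-01-, 10-10-, 11000-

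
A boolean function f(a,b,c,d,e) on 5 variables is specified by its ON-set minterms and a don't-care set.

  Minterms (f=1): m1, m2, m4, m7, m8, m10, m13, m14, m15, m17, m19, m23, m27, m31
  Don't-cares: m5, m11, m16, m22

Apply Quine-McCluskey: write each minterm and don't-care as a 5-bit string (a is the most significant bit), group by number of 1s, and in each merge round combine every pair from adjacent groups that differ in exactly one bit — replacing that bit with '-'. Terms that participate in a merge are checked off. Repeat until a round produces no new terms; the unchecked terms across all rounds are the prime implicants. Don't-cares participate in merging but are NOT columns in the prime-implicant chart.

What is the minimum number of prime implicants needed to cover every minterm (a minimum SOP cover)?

[col 0] 00001*, 00010*, 00100*, 00101*, 00111*, 01000*, 01010*, 01011*, 01101*, 01110*, 01111*, 10000*, 10001*, 10011*, 10110*, 10111*, 11011*, 11111*
[col 1] -0001, -0111*, -1011*, -1111*, 0-010, 0-101*, 0-111*, 00-01, 001-1*, 0010-, 01-10*, 01-11*, 010-0, 0101-*, 011-1*, 0111-*, 1-011*, 1-111*, 10-11*, 100-1, 1000-, 1011-, 11-11*
[col 2] --111, -1-11, 0-1-1, 01-1-, 1--11
Prime implicants: --111, -0001, -1-11, 0-010, 0-1-1, 00-01, 0010-, 01-1-, 010-0, 1--11, 100-1, 1000-, 1011-
PI chart (minterm → PIs covering it):
  1 | -0001,00-01
  2 | 0-010  (sole → essential)
  4 | 0010-  (sole → essential)
  7 | --111,0-1-1
  8 | 010-0  (sole → essential)
  10 | 0-010,01-1-,010-0
  13 | 0-1-1  (sole → essential)
  14 | 01-1-  (sole → essential)
  15 | --111,-1-11,0-1-1,01-1-
  17 | -0001,100-1,1000-
  19 | 1--11,100-1
  23 | --111,1--11,1011-
  27 | -1-11,1--11
  31 | --111,-1-11,1--11
Essential prime implicants: 0-010, 0-1-1, 0010-, 01-1-, 010-0
Petrick residual → -0001, 1--11
Minimum SOP uses 7 PIs: b'c'd'e + a'c'de' + a'ce + a'b'cd' + a'bd + a'bc'e' + ade

7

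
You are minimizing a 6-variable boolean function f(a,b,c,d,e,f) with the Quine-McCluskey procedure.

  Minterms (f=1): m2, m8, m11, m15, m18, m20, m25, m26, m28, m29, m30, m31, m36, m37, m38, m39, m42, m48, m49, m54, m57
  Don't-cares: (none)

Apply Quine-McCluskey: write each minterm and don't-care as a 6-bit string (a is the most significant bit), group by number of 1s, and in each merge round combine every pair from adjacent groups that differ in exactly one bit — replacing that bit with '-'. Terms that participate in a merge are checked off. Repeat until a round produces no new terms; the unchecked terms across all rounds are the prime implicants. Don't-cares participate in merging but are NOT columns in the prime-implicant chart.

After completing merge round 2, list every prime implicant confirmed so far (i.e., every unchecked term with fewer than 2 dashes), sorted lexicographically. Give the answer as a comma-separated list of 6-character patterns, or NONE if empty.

Round 0: 000010✓ 001000 001011✓ 001111✓ 010010✓ 010100✓ 011001✓ 011010✓ 011100✓ 011101✓ 011110✓ 011111✓ 100100✓ 100101✓ 100110✓ 100111✓ 101010 110000✓ 110001✓ 110110✓ 111001✓
Round 1: -11001 0-0010 0-1111 001-11 01-010 01-100 011-01 011-10 0111-0✓ 0111-1✓ 01110-✓ 01111-✓ 1-0110 1001-0✓ 1001-1✓ 10010-✓ 10011-✓ 11-001 11000-
Round 2: 0111-- 1001--
PIs = {-11001, 0-0010, 0-1111, 001-11, 001000, 01-010, 01-100, 011-01, 011-10, 0111--, 1-0110, 1001--, 101010, 11-001, 11000-}

-11001, 0-0010, 0-1111, 001-11, 001000, 01-010, 01-100, 011-01, 011-10, 1-0110, 101010, 11-001, 11000-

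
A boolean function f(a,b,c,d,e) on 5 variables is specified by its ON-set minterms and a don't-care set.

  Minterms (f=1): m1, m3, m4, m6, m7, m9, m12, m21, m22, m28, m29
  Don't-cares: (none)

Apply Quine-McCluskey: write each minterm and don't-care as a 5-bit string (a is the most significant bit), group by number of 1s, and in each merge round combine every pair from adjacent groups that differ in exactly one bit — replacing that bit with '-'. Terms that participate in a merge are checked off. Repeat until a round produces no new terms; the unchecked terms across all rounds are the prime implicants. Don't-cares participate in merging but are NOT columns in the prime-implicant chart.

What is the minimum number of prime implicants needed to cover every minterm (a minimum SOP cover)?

Round 0: 00001✓ 00011✓ 00100✓ 00110✓ 00111✓ 01001✓ 01100✓ 10101✓ 10110✓ 11100✓ 11101✓
Round 1: -0110 -1100 0-001 0-100 00-11 000-1 001-0 0011- 1-101 1110-
PIs = {-0110, -1100, 0-001, 0-100, 00-11, 000-1, 001-0, 0011-, 1-101, 1110-}
Coverage chart:
  m1: 0-001,000-1
  m3: 00-11,000-1
  m4: 0-100,001-0
  m6: -0110,001-0,0011-
  m7: 00-11,0011-
  m9: 0-001 ←essential
  m12: -1100,0-100
  m21: 1-101 ←essential
  m22: -0110 ←essential
  m28: -1100,1110-
  m29: 1-101,1110-
Essential: -0110, 0-001, 1-101
Petrick residual → -1100, 0-100, 00-11
Min cover (6 terms): b'cde' + bcd'e' + a'c'd'e + a'cd'e' + a'b'de + acd'e

6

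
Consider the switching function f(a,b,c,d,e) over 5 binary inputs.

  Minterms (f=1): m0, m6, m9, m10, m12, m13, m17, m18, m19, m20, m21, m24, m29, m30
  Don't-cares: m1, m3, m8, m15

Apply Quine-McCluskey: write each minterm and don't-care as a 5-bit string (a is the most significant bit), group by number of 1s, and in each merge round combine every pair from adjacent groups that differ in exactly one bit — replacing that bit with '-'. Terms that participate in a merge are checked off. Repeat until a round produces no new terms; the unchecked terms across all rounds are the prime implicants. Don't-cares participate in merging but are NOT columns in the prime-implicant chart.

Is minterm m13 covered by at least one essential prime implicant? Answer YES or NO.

YES

Round 0: 00000✓ 00001✓ 00011✓ 00110 01000✓ 01001✓ 01010✓ 01100✓ 01101✓ 01111✓ 10001✓ 10010✓ 10011✓ 10100✓ 10101✓ 11000✓ 11101✓ 11110
Round 1: -0001✓ -0011✓ -1000 -1101 0-000✓ 0-001✓ 000-1✓ 0000-✓ 01-00✓ 01-01✓ 010-0 0100-✓ 011-1 0110-✓ 1-101 10-01 100-1✓ 1001- 1010-
Round 2: -00-1 0-00- 01-0-
PIs = {-00-1, -1000, -1101, 0-00-, 00110, 01-0-, 010-0, 011-1, 1-101, 10-01, 1001-, 1010-, 11110}
Coverage chart:
  m0: 0-00- ←essential
  m6: 00110 ←essential
  m9: 0-00-,01-0-
  m10: 010-0 ←essential
  m12: 01-0- ←essential
  m13: -1101,01-0-,011-1
  m17: -00-1,10-01
  m18: 1001- ←essential
  m19: -00-1,1001-
  m20: 1010- ←essential
  m21: 1-101,10-01,1010-
  m24: -1000 ←essential
  m29: -1101,1-101
  m30: 11110 ←essential
Essential: -1000, 0-00-, 00110, 01-0-, 010-0, 1001-, 1010-, 11110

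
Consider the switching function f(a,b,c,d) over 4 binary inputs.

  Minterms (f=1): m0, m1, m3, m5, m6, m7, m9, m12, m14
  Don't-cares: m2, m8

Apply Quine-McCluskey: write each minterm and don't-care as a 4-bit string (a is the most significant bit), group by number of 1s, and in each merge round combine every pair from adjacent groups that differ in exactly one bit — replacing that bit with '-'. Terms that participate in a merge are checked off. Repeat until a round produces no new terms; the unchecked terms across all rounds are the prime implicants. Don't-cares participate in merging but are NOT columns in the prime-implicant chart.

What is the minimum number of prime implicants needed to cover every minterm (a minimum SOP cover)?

4

Round 0: 0000✓ 0001✓ 0010✓ 0011✓ 0101✓ 0110✓ 0111✓ 1000✓ 1001✓ 1100✓ 1110✓
Round 1: -000✓ -001✓ -110 0-01✓ 0-10✓ 0-11✓ 00-0✓ 00-1✓ 000-✓ 001-✓ 01-1✓ 011-✓ 1-00 100-✓ 11-0
Round 2: -00- 0--1 0-1- 00--
PIs = {-00-, -110, 0--1, 0-1-, 00--, 1-00, 11-0}
Coverage chart:
  m0: -00-,00--
  m1: -00-,0--1,00--
  m3: 0--1,0-1-,00--
  m5: 0--1 ←essential
  m6: -110,0-1-
  m7: 0--1,0-1-
  m9: -00- ←essential
  m12: 1-00,11-0
  m14: -110,11-0
Essential: -00-, 0--1
Petrick residual → -110, 1-00
Min cover (4 terms): b'c' + bcd' + a'd + ac'd'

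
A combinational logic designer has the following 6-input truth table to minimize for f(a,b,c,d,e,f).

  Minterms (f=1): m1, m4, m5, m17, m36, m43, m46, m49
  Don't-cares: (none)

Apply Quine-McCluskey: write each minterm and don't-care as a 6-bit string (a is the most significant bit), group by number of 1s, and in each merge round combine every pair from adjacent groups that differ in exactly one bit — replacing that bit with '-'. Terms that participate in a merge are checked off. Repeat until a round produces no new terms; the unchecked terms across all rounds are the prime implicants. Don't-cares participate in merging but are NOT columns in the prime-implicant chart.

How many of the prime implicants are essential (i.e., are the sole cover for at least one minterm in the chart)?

[col 0] 000001*, 000100*, 000101*, 010001*, 100100*, 101011, 101110, 110001*
[col 1] -00100, -10001, 0-0001, 000-01, 00010-
Prime implicants: -00100, -10001, 0-0001, 000-01, 00010-, 101011, 101110
PI chart (minterm → PIs covering it):
  1 | 0-0001,000-01
  4 | -00100,00010-
  5 | 000-01,00010-
  17 | -10001,0-0001
  36 | -00100  (sole → essential)
  43 | 101011  (sole → essential)
  46 | 101110  (sole → essential)
  49 | -10001  (sole → essential)
Essential prime implicants: -00100, -10001, 101011, 101110

4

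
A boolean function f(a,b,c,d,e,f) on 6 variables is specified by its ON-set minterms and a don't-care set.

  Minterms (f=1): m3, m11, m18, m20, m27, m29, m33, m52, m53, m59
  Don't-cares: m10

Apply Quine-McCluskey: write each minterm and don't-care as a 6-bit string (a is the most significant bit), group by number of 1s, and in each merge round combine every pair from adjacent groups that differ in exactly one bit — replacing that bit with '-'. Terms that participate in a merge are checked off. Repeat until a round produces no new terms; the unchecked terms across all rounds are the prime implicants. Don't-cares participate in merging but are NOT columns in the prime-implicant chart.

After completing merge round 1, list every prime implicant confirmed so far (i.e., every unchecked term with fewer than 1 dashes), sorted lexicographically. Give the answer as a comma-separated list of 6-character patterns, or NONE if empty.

size-2^0 implicants → 000011(✓)  001010(✓)  001011(✓)  010010  010100(✓)  011011(✓)  011101  100001  110100(✓)  110101(✓)  111011(✓)
size-2^1 implicants → -10100  -11011  0-1011  00-011  00101-  11010-
Unchecked terms (primes): -10100, -11011, 0-1011, 00-011, 00101-, 010010, 011101, 100001, 11010-

010010, 011101, 100001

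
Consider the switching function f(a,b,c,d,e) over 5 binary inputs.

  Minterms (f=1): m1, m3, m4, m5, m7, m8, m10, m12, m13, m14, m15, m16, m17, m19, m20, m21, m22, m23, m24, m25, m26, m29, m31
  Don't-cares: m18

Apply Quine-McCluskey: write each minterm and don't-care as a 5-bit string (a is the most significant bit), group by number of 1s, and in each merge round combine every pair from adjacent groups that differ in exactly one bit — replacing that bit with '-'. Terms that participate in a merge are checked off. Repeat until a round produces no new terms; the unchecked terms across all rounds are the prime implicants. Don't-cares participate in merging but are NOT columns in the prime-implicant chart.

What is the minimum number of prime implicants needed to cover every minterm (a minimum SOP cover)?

size-2^0 implicants → 00001(✓)  00011(✓)  00100(✓)  00101(✓)  00111(✓)  01000(✓)  01010(✓)  01100(✓)  01101(✓)  01110(✓)  01111(✓)  10000(✓)  10001(✓)  10010(✓)  10011(✓)  10100(✓)  10101(✓)  10110(✓)  10111(✓)  11000(✓)  11001(✓)  11010(✓)  11101(✓)  11111(✓)
size-2^1 implicants → -0001(✓)  -0011(✓)  -0100(✓)  -0101(✓)  -0111(✓)  -1000(✓)  -1010(✓)  -1101(✓)  -1111(✓)  0-100(✓)  0-101(✓)  0-111(✓)  00-01(✓)  00-11(✓)  000-1(✓)  001-1(✓)  0010-(✓)  01-00(✓)  01-10(✓)  010-0(✓)  011-0(✓)  011-1(✓)  0110-(✓)  0111-(✓)  1-000(✓)  1-001(✓)  1-010(✓)  1-101(✓)  1-111(✓)  10-00(✓)  10-01(✓)  10-10(✓)  10-11(✓)  100-0(✓)  100-1(✓)  1000-(✓)  1001-(✓)  101-0(✓)  101-1(✓)  1010-(✓)  1011-(✓)  11-01(✓)  110-0(✓)  1100-(✓)  111-1(✓)
size-2^2 implicants → --101(✓)  --111(✓)  -0-01(✓)  -0-11(✓)  -00-1(✓)  -01-1(✓)  -010-  -10-0  -11-1(✓)  0-1-1(✓)  0-10-  00--1(✓)  01--0  011--  1--01  1-0-0  1-00-  1-1-1(✓)  10--0(✓)  10--1(✓)  10-0-(✓)  10-1-(✓)  100--(✓)  101--(✓)
size-2^3 implicants → --1-1  -0--1  10---
Unchecked terms (primes): --1-1, -0--1, -010-, -10-0, 0-10-, 01--0, 011--, 1--01, 1-0-0, 1-00-, 10---
Minterm coverage:
  m1 ⊆ -0--1 [E]
  m3 ⊆ -0--1 [E]
  m4 ⊆ -010-,0-10-
  m5 ⊆ --1-1,-0--1,-010-,0-10-
  m7 ⊆ --1-1,-0--1
  m8 ⊆ -10-0,01--0
  m10 ⊆ -10-0,01--0
  m12 ⊆ 0-10-,01--0,011--
  m13 ⊆ --1-1,0-10-,011--
  m14 ⊆ 01--0,011--
  m15 ⊆ --1-1,011--
  m16 ⊆ 1-0-0,1-00-,10---
  m17 ⊆ -0--1,1--01,1-00-,10---
  m19 ⊆ -0--1,10---
  m20 ⊆ -010-,10---
  m21 ⊆ --1-1,-0--1,-010-,1--01,10---
  m22 ⊆ 10--- [E]
  m23 ⊆ --1-1,-0--1,10---
  m24 ⊆ -10-0,1-0-0,1-00-
  m25 ⊆ 1--01,1-00-
  m26 ⊆ -10-0,1-0-0
  m29 ⊆ --1-1,1--01
  m31 ⊆ --1-1 [E]
E = {--1-1, -0--1, 10---}
Petrick residual → -010-, -10-0, 01--0, 1--01
Cover = ce + b'e + b'cd' + bc'e' + a'be' + ad'e + ab'  |cover|=7

7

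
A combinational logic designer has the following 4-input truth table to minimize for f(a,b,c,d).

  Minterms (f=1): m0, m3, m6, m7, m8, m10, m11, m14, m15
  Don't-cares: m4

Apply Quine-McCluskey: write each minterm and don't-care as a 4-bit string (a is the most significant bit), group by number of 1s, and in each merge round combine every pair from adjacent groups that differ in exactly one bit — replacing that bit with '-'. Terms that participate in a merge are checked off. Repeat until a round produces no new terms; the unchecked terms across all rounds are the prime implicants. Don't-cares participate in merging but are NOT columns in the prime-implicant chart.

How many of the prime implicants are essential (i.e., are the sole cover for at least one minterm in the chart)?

size-2^0 implicants → 0000(✓)  0011(✓)  0100(✓)  0110(✓)  0111(✓)  1000(✓)  1010(✓)  1011(✓)  1110(✓)  1111(✓)
size-2^1 implicants → -000  -011(✓)  -110(✓)  -111(✓)  0-00  0-11(✓)  01-0  011-(✓)  1-10(✓)  1-11(✓)  10-0  101-(✓)  111-(✓)
size-2^2 implicants → --11  -11-  1-1-
Unchecked terms (primes): --11, -000, -11-, 0-00, 01-0, 1-1-, 10-0
Minterm coverage:
  m0 ⊆ -000,0-00
  m3 ⊆ --11 [E]
  m6 ⊆ -11-,01-0
  m7 ⊆ --11,-11-
  m8 ⊆ -000,10-0
  m10 ⊆ 1-1-,10-0
  m11 ⊆ --11,1-1-
  m14 ⊆ -11-,1-1-
  m15 ⊆ --11,-11-,1-1-
E = {--11}

1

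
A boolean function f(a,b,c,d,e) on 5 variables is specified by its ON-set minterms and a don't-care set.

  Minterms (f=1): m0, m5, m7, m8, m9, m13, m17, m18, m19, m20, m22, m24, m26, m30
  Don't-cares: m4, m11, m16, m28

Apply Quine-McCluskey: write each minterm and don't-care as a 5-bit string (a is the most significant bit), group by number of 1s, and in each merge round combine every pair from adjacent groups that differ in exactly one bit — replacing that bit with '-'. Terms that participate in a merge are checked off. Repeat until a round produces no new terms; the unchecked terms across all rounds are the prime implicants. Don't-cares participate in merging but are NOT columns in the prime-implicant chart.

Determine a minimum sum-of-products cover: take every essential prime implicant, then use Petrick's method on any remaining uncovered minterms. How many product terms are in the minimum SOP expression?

5

size-2^0 implicants → 00000(✓)  00100(✓)  00101(✓)  00111(✓)  01000(✓)  01001(✓)  01011(✓)  01101(✓)  10000(✓)  10001(✓)  10010(✓)  10011(✓)  10100(✓)  10110(✓)  11000(✓)  11010(✓)  11100(✓)  11110(✓)
size-2^1 implicants → -0000(✓)  -0100(✓)  -1000(✓)  0-000(✓)  0-101  00-00(✓)  001-1  0010-  01-01  010-1  0100-  1-000(✓)  1-010(✓)  1-100(✓)  1-110(✓)  10-00(✓)  10-10(✓)  100-0(✓)  100-1(✓)  1000-(✓)  1001-(✓)  101-0(✓)  11-00(✓)  11-10(✓)  110-0(✓)  111-0(✓)
size-2^2 implicants → --000  -0-00  1--00(✓)  1--10(✓)  1-0-0(✓)  1-1-0(✓)  10--0(✓)  100--  11--0(✓)
size-2^3 implicants → 1---0
Unchecked terms (primes): --000, -0-00, 0-101, 001-1, 0010-, 01-01, 010-1, 0100-, 1---0, 100--
Minterm coverage:
  m0 ⊆ --000,-0-00
  m5 ⊆ 0-101,001-1,0010-
  m7 ⊆ 001-1 [E]
  m8 ⊆ --000,0100-
  m9 ⊆ 01-01,010-1,0100-
  m13 ⊆ 0-101,01-01
  m17 ⊆ 100-- [E]
  m18 ⊆ 1---0,100--
  m19 ⊆ 100-- [E]
  m20 ⊆ -0-00,1---0
  m22 ⊆ 1---0 [E]
  m24 ⊆ --000,1---0
  m26 ⊆ 1---0 [E]
  m30 ⊆ 1---0 [E]
E = {001-1, 1---0, 100--}
Petrick residual → --000, 01-01
Cover = c'd'e' + a'b'ce + a'bd'e + ae' + ab'c'  |cover|=5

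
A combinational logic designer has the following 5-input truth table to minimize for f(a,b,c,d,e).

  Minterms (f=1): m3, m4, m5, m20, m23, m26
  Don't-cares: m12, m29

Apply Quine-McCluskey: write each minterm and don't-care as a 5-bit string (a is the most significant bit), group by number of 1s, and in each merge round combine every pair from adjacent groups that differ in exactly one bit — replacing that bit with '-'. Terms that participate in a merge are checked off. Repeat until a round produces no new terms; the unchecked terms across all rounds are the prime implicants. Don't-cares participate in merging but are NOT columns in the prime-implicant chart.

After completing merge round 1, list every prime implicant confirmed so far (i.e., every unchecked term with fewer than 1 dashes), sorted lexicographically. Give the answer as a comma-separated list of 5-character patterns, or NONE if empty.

size-2^0 implicants → 00011  00100(✓)  00101(✓)  01100(✓)  10100(✓)  10111  11010  11101
size-2^1 implicants → -0100  0-100  0010-
Unchecked terms (primes): -0100, 0-100, 00011, 0010-, 10111, 11010, 11101

00011, 10111, 11010, 11101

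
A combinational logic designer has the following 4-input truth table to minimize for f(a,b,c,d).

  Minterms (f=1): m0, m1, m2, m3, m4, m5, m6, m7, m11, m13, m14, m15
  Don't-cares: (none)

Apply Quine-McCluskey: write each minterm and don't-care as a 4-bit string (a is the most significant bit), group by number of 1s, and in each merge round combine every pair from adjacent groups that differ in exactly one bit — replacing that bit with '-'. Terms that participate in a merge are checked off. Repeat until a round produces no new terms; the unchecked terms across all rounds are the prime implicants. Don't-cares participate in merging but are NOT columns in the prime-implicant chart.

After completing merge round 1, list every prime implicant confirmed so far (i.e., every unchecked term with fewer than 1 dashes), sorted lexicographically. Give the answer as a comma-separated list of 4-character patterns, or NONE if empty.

NONE

size-2^0 implicants → 0000(✓)  0001(✓)  0010(✓)  0011(✓)  0100(✓)  0101(✓)  0110(✓)  0111(✓)  1011(✓)  1101(✓)  1110(✓)  1111(✓)
size-2^1 implicants → -011(✓)  -101(✓)  -110(✓)  -111(✓)  0-00(✓)  0-01(✓)  0-10(✓)  0-11(✓)  00-0(✓)  00-1(✓)  000-(✓)  001-(✓)  01-0(✓)  01-1(✓)  010-(✓)  011-(✓)  1-11(✓)  11-1(✓)  111-(✓)
size-2^2 implicants → --11  -1-1  -11-  0--0(✓)  0--1(✓)  0-0-(✓)  0-1-(✓)  00--(✓)  01--(✓)
size-2^3 implicants → 0---
Unchecked terms (primes): --11, -1-1, -11-, 0---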